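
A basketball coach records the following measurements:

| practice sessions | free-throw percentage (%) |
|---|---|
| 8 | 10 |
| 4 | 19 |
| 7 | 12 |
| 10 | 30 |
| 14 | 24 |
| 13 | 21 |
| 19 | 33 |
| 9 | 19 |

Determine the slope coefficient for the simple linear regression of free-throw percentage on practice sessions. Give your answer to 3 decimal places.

n = 8, Σx = 84, Σy = 168, Σxy = 1947, Σx² = 1036
Sxx = Σx² − (Σx)²/n = 1036 − 882 = 154
Sxy = Σxy − (Σx)(Σy)/n = 1947 − 1764 = 183
b = Sxy/Sxx = 183/154 = 1.188312

1.188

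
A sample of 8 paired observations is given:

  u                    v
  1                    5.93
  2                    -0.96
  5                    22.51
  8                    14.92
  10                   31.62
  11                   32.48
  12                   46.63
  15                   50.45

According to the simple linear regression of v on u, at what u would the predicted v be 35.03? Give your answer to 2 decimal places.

n = 8, Σx = 64, Σy = 203.58, Σxy = 2225.71, Σx² = 684
Sxx = Σx² − (Σx)²/n = 684 − 512 = 172
Sxy = Σxy − (Σx)(Σy)/n = 2225.71 − 1628.64 = 597.07
b = Sxy/Sxx = 597.07/172 = 3.471337
a = ȳ − b·x̄ = 25.4475 − 3.471337·8 = -2.323198
Set a + b·x = 35.03: x = (35.03 − (-2.323198)) / 3.471337 = 10.760464

10.76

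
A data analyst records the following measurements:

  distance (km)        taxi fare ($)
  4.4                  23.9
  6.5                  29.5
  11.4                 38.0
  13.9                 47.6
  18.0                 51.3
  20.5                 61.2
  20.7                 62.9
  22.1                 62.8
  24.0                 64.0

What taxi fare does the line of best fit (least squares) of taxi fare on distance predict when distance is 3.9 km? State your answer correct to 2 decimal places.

23.46

n = 9, Σx = 141.5, Σy = 441.2, Σxy = 7795.66, Σx² = 2621.93
Sxx = Σx² − (Σx)²/n = 2621.93 − 2224.694444 = 397.235556
Sxy = Σxy − (Σx)(Σy)/n = 7795.66 − 6936.644444 = 859.015556
b = Sxy/Sxx = 859.015556/397.235556 = 2.162484
a = ȳ − b·x̄ = 49.022222 − 2.162484·15.722222 = 15.023167
ŷ(3.9) = a + b·3.9 = 15.023167 + 2.162484·3.9 = 23.456855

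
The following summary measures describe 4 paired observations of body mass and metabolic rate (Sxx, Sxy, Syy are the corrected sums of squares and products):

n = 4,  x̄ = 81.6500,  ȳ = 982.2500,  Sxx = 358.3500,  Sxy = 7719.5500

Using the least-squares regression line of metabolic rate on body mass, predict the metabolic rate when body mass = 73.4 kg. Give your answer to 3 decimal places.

b = Sxy/Sxx = 7719.55/358.35 = 21.541928
a = ȳ − b·x̄ = 982.25 − 21.541928·81.65 = -776.648444
ŷ(73.4) = a + b·73.4 = -776.648444 + 21.541928·73.4 = 804.529092

804.529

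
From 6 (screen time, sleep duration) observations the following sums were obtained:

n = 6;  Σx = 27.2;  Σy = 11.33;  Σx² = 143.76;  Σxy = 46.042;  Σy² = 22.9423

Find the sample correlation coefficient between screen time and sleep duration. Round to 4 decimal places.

Sxx = Σx² − (Σx)²/n = 143.76 − 123.306667 = 20.453333
Sxy = Σxy − (Σx)(Σy)/n = 46.042 − 51.362667 = -5.320667
Syy = Σy² − (Σy)²/n = 22.9423 − 21.394817 = 1.547483
r = Sxy/√(Sxx·Syy) = -5.320667/√(31.651192) = -5.320667/5.625939 = -0.945738

-0.9457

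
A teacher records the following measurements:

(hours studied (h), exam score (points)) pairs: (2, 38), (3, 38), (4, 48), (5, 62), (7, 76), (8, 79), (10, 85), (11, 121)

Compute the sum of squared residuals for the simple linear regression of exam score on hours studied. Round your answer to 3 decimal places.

455.185

n = 8, Σx = 50, Σy = 547, Σxy = 4037, Σx² = 388, Σy² = 42919
Sxx = Σx² − (Σx)²/n = 388 − 312.5 = 75.5
Sxy = Σxy − (Σx)(Σy)/n = 4037 − 3418.75 = 618.25
Syy = Σy² − (Σy)²/n = 42919 − 37401.125 = 5517.875
b = Sxy/Sxx = 618.25/75.5 = 8.188742
SSE = Syy − b·Sxy = 5517.875 − 8.188742·618.25 = 455.185430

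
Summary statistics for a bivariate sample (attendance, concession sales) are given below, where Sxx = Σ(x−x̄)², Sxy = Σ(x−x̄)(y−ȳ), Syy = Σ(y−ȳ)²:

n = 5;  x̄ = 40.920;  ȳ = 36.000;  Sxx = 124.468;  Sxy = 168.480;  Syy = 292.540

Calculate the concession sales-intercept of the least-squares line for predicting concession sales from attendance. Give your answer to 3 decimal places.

b = Sxy/Sxx = 168.48/124.468 = 1.353601
a = ȳ − b·x̄ = 36 − 1.353601·40.92 = -19.389350

-19.389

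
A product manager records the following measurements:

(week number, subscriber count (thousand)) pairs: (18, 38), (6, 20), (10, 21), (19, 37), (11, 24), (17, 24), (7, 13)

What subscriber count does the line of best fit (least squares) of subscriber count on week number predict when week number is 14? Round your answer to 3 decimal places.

n = 7, Σx = 88, Σy = 177, Σxy = 2480, Σx² = 1280
Sxx = Σx² − (Σx)²/n = 1280 − 1106.285714 = 173.714286
Sxy = Σxy − (Σx)(Σy)/n = 2480 − 2225.142857 = 254.857143
b = Sxy/Sxx = 254.857143/173.714286 = 1.467105
a = ȳ − b·x̄ = 25.285714 − 1.467105·12.571429 = 6.842105
ŷ(14) = a + b·14 = 6.842105 + 1.467105·14 = 27.381579

27.382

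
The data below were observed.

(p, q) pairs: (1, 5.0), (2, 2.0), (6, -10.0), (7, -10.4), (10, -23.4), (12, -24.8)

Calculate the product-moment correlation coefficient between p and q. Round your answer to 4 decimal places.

n = 6, Σx = 38, Σy = -61.6, Σxy = -655.4, Σx² = 334, Σy² = 1399.76
Sxx = Σx² − (Σx)²/n = 334 − 240.666667 = 93.333333
Sxy = Σxy − (Σx)(Σy)/n = -655.4 − (-390.133333) = -265.266667
Syy = Σy² − (Σy)²/n = 1399.76 − 632.426667 = 767.333333
r = Sxy/√(Sxx·Syy) = -265.266667/√(71617.777778) = -265.266667/267.614980 = -0.991225

-0.9912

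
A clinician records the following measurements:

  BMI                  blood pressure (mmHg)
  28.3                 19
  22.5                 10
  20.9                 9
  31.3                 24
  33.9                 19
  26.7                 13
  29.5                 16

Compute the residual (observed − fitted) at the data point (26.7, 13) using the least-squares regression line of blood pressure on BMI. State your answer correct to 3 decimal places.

n = 7, Σx = 193.1, Σy = 110, Σxy = 3165.2, Σx² = 5455.99
Sxx = Σx² − (Σx)²/n = 5455.99 − 5326.801429 = 129.188571
Sxy = Σxy − (Σx)(Σy)/n = 3165.2 − 3034.428571 = 130.771429
b = Sxy/Sxx = 130.771429/129.188571 = 1.012252
a = ȳ − b·x̄ = 15.714286 − 1.012252·27.585714 = -12.209417
ŷ(26.7) = -12.209417 + 1.012252·26.7 = 14.817719
residual = y − ŷ = 13 − 14.817719 = -1.817719

-1.818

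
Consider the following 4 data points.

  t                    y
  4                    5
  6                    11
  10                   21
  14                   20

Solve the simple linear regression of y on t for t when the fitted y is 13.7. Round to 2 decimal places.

n = 4, Σx = 34, Σy = 57, Σxy = 576, Σx² = 348
Sxx = Σx² − (Σx)²/n = 348 − 289 = 59
Sxy = Σxy − (Σx)(Σy)/n = 576 − 484.5 = 91.5
b = Sxy/Sxx = 91.5/59 = 1.550847
a = ȳ − b·x̄ = 14.25 − 1.550847·8.5 = 1.067797
Set a + b·x = 13.7: x = (13.7 − 1.067797) / 1.550847 = 8.145355

8.15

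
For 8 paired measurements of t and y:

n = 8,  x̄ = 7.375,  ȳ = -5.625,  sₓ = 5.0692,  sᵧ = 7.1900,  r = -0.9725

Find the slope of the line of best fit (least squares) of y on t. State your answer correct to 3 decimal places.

-1.379

b = r · sᵧ/sₓ = -0.9725 · 7.19/5.0692 = -1.379365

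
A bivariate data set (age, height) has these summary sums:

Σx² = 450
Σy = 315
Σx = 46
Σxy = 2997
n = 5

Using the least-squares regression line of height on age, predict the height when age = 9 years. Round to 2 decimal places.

Sxx = Σx² − (Σx)²/n = 450 − 423.2 = 26.8
Sxy = Σxy − (Σx)(Σy)/n = 2997 − 2898 = 99
b = Sxy/Sxx = 99/26.8 = 3.694030
a = ȳ − b·x̄ = 63 − 3.694030·9.2 = 29.014925
ŷ(9) = a + b·9 = 29.014925 + 3.694030·9 = 62.261194

62.26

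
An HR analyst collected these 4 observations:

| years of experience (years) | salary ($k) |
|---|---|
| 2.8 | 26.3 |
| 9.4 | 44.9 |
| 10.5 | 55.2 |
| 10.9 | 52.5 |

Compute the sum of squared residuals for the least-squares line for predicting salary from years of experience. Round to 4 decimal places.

22.3759

n = 4, Σx = 33.6, Σy = 178.9, Σxy = 1647.55, Σx² = 325.26, Σy² = 8510.99
Sxx = Σx² − (Σx)²/n = 325.26 − 282.24 = 43.02
Sxy = Σxy − (Σx)(Σy)/n = 1647.55 − 1502.76 = 144.79
Syy = Σy² − (Σy)²/n = 8510.99 − 8001.3025 = 509.6875
b = Sxy/Sxx = 144.79/43.02 = 3.365644
SSE = Syy − b·Sxy = 509.6875 − 3.365644·144.79 = 22.375922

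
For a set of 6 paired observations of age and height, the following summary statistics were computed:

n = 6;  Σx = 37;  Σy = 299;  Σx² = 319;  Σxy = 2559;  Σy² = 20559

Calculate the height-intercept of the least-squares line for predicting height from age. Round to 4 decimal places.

Sxx = Σx² − (Σx)²/n = 319 − 228.166667 = 90.833333
Sxy = Σxy − (Σx)(Σy)/n = 2559 − 1843.833333 = 715.166667
b = Sxy/Sxx = 715.166667/90.833333 = 7.873394
a = ȳ − b·x̄ = 49.833333 − 7.873394·6.166667 = 1.280734

1.2807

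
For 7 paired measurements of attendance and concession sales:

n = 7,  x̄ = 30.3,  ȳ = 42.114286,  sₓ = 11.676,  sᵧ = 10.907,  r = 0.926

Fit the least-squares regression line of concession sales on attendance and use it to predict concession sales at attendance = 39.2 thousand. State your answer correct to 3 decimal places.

49.813

b = r · sᵧ/sₓ = 0.926 · 10.907/11.676 = 0.865012
a = ȳ − b·x̄ = 42.114286 − 0.865012·30.3 = 15.904418
ŷ(39.2) = a + b·39.2 = 15.904418 + 0.865012·39.2 = 49.812894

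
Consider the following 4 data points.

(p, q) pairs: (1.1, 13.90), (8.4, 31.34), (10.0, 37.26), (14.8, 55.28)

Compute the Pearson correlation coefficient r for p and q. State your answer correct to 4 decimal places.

0.9903

n = 4, Σx = 34.3, Σy = 137.78, Σxy = 1469.29, Σx² = 390.81, Σy² = 5619.5916
Sxx = Σx² − (Σx)²/n = 390.81 − 294.1225 = 96.6875
Sxy = Σxy − (Σx)(Σy)/n = 1469.29 − 1181.4635 = 287.8265
Syy = Σy² − (Σy)²/n = 5619.5916 − 4745.8321 = 873.7595
r = Sxy/√(Sxx·Syy) = 287.8265/√(84481.621656) = 287.8265/290.657224 = 0.990261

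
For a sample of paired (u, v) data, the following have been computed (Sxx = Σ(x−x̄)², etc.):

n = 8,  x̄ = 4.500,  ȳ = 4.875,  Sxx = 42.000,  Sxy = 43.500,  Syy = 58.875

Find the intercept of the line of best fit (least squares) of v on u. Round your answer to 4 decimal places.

0.2143

b = Sxy/Sxx = 43.5/42 = 1.035714
a = ȳ − b·x̄ = 4.875 − 1.035714·4.5 = 0.214286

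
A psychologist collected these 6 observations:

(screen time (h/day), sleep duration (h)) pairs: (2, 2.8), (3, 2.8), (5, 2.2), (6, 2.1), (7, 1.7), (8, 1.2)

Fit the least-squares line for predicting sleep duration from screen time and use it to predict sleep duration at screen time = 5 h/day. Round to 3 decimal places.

2.177

n = 6, Σx = 31, Σy = 12.8, Σxy = 59.1, Σx² = 187
Sxx = Σx² − (Σx)²/n = 187 − 160.166667 = 26.833333
Sxy = Σxy − (Σx)(Σy)/n = 59.1 − 66.133333 = -7.033333
b = Sxy/Sxx = -7.033333/26.833333 = -0.262112
a = ȳ − b·x̄ = 2.133333 − (-0.262112)·5.166667 = 3.487578
ŷ(5) = a + b·5 = 3.487578 + (-0.262112)·5 = 2.177019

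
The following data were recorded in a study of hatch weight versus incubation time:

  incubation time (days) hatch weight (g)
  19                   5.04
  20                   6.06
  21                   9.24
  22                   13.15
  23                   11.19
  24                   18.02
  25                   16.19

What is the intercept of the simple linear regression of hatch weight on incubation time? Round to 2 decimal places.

-35.34

n = 7, Σx = 154, Σy = 78.89, Σxy = 1794.9, Σx² = 3416
Sxx = Σx² − (Σx)²/n = 3416 − 3388 = 28
Sxy = Σxy − (Σx)(Σy)/n = 1794.9 − 1735.58 = 59.32
b = Sxy/Sxx = 59.32/28 = 2.118571
a = ȳ − b·x̄ = 11.27 − 2.118571·22 = -35.338571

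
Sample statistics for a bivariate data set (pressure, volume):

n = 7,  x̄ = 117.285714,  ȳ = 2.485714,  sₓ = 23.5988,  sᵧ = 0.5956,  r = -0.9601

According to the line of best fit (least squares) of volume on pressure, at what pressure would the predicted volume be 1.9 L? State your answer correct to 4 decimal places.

b = r · sᵧ/sₓ = -0.9601 · 0.5956/23.5988 = -0.024232
a = ȳ − b·x̄ = 2.485714 − (-0.024232)·117.285714 = 5.327729
Set a + b·x = 1.9: x = (1.9 − 5.327729) / (-0.024232) = 141.457257

141.4573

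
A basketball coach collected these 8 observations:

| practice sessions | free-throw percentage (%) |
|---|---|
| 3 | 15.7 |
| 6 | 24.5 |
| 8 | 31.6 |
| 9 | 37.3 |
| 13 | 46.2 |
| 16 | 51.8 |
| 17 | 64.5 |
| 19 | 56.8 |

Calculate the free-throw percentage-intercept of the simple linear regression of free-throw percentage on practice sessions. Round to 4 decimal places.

8.7794

n = 8, Σx = 91, Σy = 328.4, Σxy = 4387.7, Σx² = 1265
Sxx = Σx² − (Σx)²/n = 1265 − 1035.125 = 229.875
Sxy = Σxy − (Σx)(Σy)/n = 4387.7 − 3735.55 = 652.15
b = Sxy/Sxx = 652.15/229.875 = 2.836977
a = ȳ − b·x̄ = 41.05 − 2.836977·11.375 = 8.779391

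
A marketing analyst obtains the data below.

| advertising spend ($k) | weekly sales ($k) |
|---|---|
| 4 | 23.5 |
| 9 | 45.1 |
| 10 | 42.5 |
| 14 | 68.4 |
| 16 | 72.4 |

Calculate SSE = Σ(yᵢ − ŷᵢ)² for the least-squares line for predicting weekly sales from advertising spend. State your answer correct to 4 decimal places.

n = 5, Σx = 53, Σy = 251.9, Σxy = 3040.9, Σx² = 649, Σy² = 14312.83
Sxx = Σx² − (Σx)²/n = 649 − 561.8 = 87.2
Sxy = Σxy − (Σx)(Σy)/n = 3040.9 − 2670.14 = 370.76
Syy = Σy² − (Σy)²/n = 14312.83 − 12690.722 = 1622.108
b = Sxy/Sxx = 370.76/87.2 = 4.251835
SSE = Syy − b·Sxy = 1622.108 − 4.251835·370.76 = 45.697706

45.6977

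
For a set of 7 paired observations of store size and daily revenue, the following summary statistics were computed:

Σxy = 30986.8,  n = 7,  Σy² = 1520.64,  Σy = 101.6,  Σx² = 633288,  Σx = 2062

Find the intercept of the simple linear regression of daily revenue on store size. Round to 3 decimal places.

2.469

Sxx = Σx² − (Σx)²/n = 633288 − 607406.285714 = 25881.714286
Sxy = Σxy − (Σx)(Σy)/n = 30986.8 − 29928.457143 = 1058.342857
b = Sxy/Sxx = 1058.342857/25881.714286 = 0.040892
a = ȳ − b·x̄ = 14.514286 − 0.040892·294.571429 = 2.468810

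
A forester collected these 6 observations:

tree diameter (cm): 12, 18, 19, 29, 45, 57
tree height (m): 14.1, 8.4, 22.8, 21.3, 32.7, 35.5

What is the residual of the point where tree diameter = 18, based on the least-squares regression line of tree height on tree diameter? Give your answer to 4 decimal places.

-7.6757

n = 6, Σx = 180, Σy = 134.8, Σxy = 4866.3, Σx² = 6944
Sxx = Σx² − (Σx)²/n = 6944 − 5400 = 1544
Sxy = Σxy − (Σx)(Σy)/n = 4866.3 − 4044 = 822.3
b = Sxy/Sxx = 822.3/1544 = 0.532578
a = ȳ − b·x̄ = 22.466667 − 0.532578·30 = 6.489335
ŷ(18) = 6.489335 + 0.532578·18 = 16.075734
residual = y − ŷ = 8.4 − 16.075734 = -7.675734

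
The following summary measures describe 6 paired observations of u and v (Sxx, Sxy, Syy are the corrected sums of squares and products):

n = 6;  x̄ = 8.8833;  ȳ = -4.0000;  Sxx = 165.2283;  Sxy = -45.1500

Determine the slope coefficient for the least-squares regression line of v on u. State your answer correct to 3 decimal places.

-0.273

b = Sxy/Sxx = -45.15/165.2283 = -0.273258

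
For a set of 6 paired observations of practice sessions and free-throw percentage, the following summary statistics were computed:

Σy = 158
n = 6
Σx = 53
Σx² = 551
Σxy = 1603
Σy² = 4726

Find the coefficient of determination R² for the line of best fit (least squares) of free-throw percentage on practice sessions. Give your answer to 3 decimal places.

Sxx = Σx² − (Σx)²/n = 551 − 468.166667 = 82.833333
Sxy = Σxy − (Σx)(Σy)/n = 1603 − 1395.666667 = 207.333333
Syy = Σy² − (Σy)²/n = 4726 − 4160.666667 = 565.333333
R² = Sxy²/(Sxx·Syy) = (207.333333)²/(82.833333·565.333333) = 0.917970

0.918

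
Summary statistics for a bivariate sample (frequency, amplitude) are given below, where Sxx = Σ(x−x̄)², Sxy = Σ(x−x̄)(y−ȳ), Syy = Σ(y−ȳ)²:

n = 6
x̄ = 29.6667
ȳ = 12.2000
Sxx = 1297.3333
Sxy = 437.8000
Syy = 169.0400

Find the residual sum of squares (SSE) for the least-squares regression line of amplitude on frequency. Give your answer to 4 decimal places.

b = Sxy/Sxx = 437.8/1297.3333 = 0.337461
SSE = Syy − b·Sxy = 169.04 − 0.337461·437.8 = 21.299369

21.2994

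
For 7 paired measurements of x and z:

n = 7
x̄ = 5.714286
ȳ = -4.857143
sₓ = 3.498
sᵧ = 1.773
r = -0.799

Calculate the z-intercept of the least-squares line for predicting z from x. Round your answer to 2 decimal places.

b = r · sᵧ/sₓ = -0.799 · 1.773/3.498 = -0.404982
a = ȳ − b·x̄ = -4.857143 − (-0.404982)·5.714286 = -2.542960

-2.54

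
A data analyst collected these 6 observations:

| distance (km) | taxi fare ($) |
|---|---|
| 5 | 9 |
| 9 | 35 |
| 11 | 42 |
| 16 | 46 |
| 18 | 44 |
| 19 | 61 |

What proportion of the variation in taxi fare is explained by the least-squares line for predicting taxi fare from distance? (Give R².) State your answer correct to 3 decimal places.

0.803

n = 6, Σx = 78, Σy = 237, Σxy = 3509, Σx² = 1168, Σy² = 10843
Sxx = Σx² − (Σx)²/n = 1168 − 1014 = 154
Sxy = Σxy − (Σx)(Σy)/n = 3509 − 3081 = 428
Syy = Σy² − (Σy)²/n = 10843 − 9361.5 = 1481.5
R² = Sxy²/(Sxx·Syy) = (428)²/(154·1481.5) = 0.802907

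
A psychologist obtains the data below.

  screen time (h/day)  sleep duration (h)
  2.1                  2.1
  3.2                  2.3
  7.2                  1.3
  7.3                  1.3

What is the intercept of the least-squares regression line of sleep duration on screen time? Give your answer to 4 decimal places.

n = 4, Σx = 19.8, Σy = 7, Σxy = 30.62, Σx² = 119.78
Sxx = Σx² − (Σx)²/n = 119.78 − 98.01 = 21.77
Sxy = Σxy − (Σx)(Σy)/n = 30.62 − 34.65 = -4.03
b = Sxy/Sxx = -4.03/21.77 = -0.185117
a = ȳ − b·x̄ = 1.75 − (-0.185117)·4.95 = 2.666330

2.6663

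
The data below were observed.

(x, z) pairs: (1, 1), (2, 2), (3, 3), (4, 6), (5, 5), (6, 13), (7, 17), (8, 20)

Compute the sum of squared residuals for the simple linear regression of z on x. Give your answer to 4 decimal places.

n = 8, Σx = 36, Σy = 67, Σxy = 420, Σx² = 204, Σy² = 933
Sxx = Σx² − (Σx)²/n = 204 − 162 = 42
Sxy = Σxy − (Σx)(Σy)/n = 420 − 301.5 = 118.5
Syy = Σy² − (Σy)²/n = 933 − 561.125 = 371.875
b = Sxy/Sxx = 118.5/42 = 2.821429
SSE = Syy − b·Sxy = 371.875 − 2.821429·118.5 = 37.535714

37.5357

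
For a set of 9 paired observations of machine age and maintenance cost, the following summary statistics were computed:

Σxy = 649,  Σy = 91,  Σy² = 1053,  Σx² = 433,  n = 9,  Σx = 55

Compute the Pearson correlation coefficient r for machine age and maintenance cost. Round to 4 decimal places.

Sxx = Σx² − (Σx)²/n = 433 − 336.111111 = 96.888889
Sxy = Σxy − (Σx)(Σy)/n = 649 − 556.111111 = 92.888889
Syy = Σy² − (Σy)²/n = 1053 − 920.111111 = 132.888889
r = Sxy/√(Sxx·Syy) = 92.888889/√(12875.456790) = 92.888889/113.470070 = 0.818620

0.8186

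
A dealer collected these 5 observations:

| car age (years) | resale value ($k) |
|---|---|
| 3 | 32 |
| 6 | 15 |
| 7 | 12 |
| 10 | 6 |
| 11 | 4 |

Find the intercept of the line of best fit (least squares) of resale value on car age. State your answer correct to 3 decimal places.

38.335

n = 5, Σx = 37, Σy = 69, Σxy = 374, Σx² = 315
Sxx = Σx² − (Σx)²/n = 315 − 273.8 = 41.2
Sxy = Σxy − (Σx)(Σy)/n = 374 − 510.6 = -136.6
b = Sxy/Sxx = -136.6/41.2 = -3.315534
a = ȳ − b·x̄ = 13.8 − (-3.315534)·7.4 = 38.334951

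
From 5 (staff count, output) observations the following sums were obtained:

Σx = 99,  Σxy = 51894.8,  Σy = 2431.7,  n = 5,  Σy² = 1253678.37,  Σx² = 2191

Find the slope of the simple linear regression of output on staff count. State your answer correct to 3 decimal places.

16.235

Sxx = Σx² − (Σx)²/n = 2191 − 1960.2 = 230.8
Sxy = Σxy − (Σx)(Σy)/n = 51894.8 − 48147.66 = 3747.14
b = Sxy/Sxx = 3747.14/230.8 = 16.235442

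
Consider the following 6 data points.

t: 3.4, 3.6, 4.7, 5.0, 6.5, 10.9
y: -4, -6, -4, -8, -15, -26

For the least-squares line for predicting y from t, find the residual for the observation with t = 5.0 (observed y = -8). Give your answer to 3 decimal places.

n = 6, Σx = 34.1, Σy = -63, Σxy = -474.9, Σx² = 232.67
Sxx = Σx² − (Σx)²/n = 232.67 − 193.801667 = 38.868333
Sxy = Σxy − (Σx)(Σy)/n = -474.9 − (-358.05) = -116.85
b = Sxy/Sxx = -116.85/38.868333 = -3.006303
a = ȳ − b·x̄ = -10.5 − (-3.006303)·5.683333 = 6.585824
ŷ(5.0) = 6.585824 + (-3.006303)·5 = -8.445693
residual = y − ŷ = -8 − (-8.445693) = 0.445693

0.446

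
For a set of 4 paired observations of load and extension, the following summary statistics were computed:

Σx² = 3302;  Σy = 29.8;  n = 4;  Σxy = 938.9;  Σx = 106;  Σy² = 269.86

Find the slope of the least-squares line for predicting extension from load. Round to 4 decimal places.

Sxx = Σx² − (Σx)²/n = 3302 − 2809 = 493
Sxy = Σxy − (Σx)(Σy)/n = 938.9 − 789.7 = 149.2
b = Sxy/Sxx = 149.2/493 = 0.302637

0.3026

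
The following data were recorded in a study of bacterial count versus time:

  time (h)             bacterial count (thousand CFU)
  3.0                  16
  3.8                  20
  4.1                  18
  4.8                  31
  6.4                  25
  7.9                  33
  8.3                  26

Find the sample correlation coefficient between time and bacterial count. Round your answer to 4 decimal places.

n = 7, Σx = 38.3, Σy = 169, Σxy = 983.1, Σx² = 235.55, Σy² = 4331
Sxx = Σx² − (Σx)²/n = 235.55 − 209.555714 = 25.994286
Sxy = Σxy − (Σx)(Σy)/n = 983.1 − 924.671429 = 58.428571
Syy = Σy² − (Σy)²/n = 4331 − 4080.142857 = 250.857143
r = Sxy/√(Sxx·Syy) = 58.428571/√(6520.852245) = 58.428571/80.751794 = 0.723558

0.7236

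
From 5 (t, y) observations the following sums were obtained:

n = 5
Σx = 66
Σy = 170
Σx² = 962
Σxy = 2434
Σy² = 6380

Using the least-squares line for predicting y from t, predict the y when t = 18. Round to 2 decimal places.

44.04

Sxx = Σx² − (Σx)²/n = 962 − 871.2 = 90.8
Sxy = Σxy − (Σx)(Σy)/n = 2434 − 2244 = 190
b = Sxy/Sxx = 190/90.8 = 2.092511
a = ȳ − b·x̄ = 34 − 2.092511·13.2 = 6.378855
ŷ(18) = a + b·18 = 6.378855 + 2.092511·18 = 44.044053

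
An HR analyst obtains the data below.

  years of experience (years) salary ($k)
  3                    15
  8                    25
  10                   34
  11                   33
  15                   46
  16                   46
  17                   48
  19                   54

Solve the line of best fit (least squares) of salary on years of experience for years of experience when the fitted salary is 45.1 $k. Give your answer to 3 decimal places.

15.417

n = 8, Σx = 99, Σy = 301, Σxy = 4216, Σx² = 1425
Sxx = Σx² − (Σx)²/n = 1425 − 1225.125 = 199.875
Sxy = Σxy − (Σx)(Σy)/n = 4216 − 3724.875 = 491.125
b = Sxy/Sxx = 491.125/199.875 = 2.457161
a = ȳ − b·x̄ = 37.625 − 2.457161·12.375 = 7.217636
Set a + b·x = 45.1: x = (45.1 − 7.217636) / 2.457161 = 15.417129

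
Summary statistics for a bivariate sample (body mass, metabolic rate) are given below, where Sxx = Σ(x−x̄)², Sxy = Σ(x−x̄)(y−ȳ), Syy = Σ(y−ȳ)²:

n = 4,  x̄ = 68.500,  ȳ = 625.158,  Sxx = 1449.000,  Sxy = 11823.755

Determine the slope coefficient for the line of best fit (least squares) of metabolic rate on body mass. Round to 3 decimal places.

b = Sxy/Sxx = 11823.755/1449 = 8.159941

8.160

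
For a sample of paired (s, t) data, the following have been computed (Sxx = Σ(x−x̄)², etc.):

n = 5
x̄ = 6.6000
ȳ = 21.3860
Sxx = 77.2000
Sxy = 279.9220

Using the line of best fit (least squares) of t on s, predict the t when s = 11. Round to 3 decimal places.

37.340

b = Sxy/Sxx = 279.922/77.2 = 3.625933
a = ȳ − b·x̄ = 21.386 − 3.625933·6.6 = -2.545155
ŷ(11) = a + b·11 = -2.545155 + 3.625933·11 = 37.340104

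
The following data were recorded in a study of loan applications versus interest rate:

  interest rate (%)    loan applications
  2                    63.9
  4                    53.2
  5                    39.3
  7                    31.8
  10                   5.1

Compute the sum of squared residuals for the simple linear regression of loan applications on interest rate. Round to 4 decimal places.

n = 5, Σx = 28, Σy = 193.3, Σxy = 810.7, Σx² = 194, Σy² = 9495.19
Sxx = Σx² − (Σx)²/n = 194 − 156.8 = 37.2
Sxy = Σxy − (Σx)(Σy)/n = 810.7 − 1082.48 = -271.78
Syy = Σy² − (Σy)²/n = 9495.19 − 7472.978 = 2022.212
b = Sxy/Sxx = -271.78/37.2 = -7.305914
SSE = Syy − b·Sxy = 2022.212 − (-7.305914)·(-271.78) = 36.610699

36.6107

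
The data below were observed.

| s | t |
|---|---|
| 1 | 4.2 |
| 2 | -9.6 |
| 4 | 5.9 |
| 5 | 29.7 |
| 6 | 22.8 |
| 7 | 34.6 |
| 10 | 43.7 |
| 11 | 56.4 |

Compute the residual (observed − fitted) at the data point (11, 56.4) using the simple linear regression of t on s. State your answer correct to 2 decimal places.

n = 8, Σx = 46, Σy = 187.7, Σxy = 1593.5, Σx² = 352
Sxx = Σx² − (Σx)²/n = 352 − 264.5 = 87.5
Sxy = Σxy − (Σx)(Σy)/n = 1593.5 − 1079.275 = 514.225
b = Sxy/Sxx = 514.225/87.5 = 5.876857
a = ȳ − b·x̄ = 23.4625 − 5.876857·5.75 = -10.329429
ŷ(11) = -10.329429 + 5.876857·11 = 54.316
residual = y − ŷ = 56.4 − 54.316 = 2.084

2.08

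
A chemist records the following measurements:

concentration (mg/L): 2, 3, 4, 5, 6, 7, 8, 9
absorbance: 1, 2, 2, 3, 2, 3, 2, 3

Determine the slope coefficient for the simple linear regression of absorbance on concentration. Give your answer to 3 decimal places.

0.190

n = 8, Σx = 44, Σy = 18, Σxy = 107, Σx² = 284
Sxx = Σx² − (Σx)²/n = 284 − 242 = 42
Sxy = Σxy − (Σx)(Σy)/n = 107 − 99 = 8
b = Sxy/Sxx = 8/42 = 0.190476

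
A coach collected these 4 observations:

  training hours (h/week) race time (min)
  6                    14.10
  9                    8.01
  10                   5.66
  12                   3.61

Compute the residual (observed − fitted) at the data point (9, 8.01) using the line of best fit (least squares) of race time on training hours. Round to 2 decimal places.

n = 4, Σx = 37, Σy = 31.38, Σxy = 256.61, Σx² = 361
Sxx = Σx² − (Σx)²/n = 361 − 342.25 = 18.75
Sxy = Σxy − (Σx)(Σy)/n = 256.61 − 290.265 = -33.655
b = Sxy/Sxx = -33.655/18.75 = -1.794933
a = ȳ − b·x̄ = 7.845 − (-1.794933)·9.25 = 24.448133
ŷ(9) = 24.448133 + (-1.794933)·9 = 8.293733
residual = y − ŷ = 8.01 − 8.293733 = -0.283733

-0.28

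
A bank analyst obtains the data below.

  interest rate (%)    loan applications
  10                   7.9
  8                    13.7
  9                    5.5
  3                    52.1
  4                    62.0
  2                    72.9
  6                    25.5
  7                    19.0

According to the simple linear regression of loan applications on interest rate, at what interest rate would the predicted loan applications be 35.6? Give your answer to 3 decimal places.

n = 8, Σx = 49, Σy = 258.6, Σxy = 1074.2, Σx² = 359
Sxx = Σx² − (Σx)²/n = 359 − 300.125 = 58.875
Sxy = Σxy − (Σx)(Σy)/n = 1074.2 − 1583.925 = -509.725
b = Sxy/Sxx = -509.725/58.875 = -8.657749
a = ȳ − b·x̄ = 32.325 − (-8.657749)·6.125 = 85.353715
Set a + b·x = 35.6: x = (35.6 − 85.353715) / (-8.657749) = 5.746726

5.747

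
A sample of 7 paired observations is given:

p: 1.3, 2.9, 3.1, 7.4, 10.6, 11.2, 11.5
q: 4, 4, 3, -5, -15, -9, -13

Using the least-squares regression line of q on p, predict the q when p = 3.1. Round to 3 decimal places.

2.333

n = 7, Σx = 48, Σy = -31, Σxy = -420.2, Σx² = 444.52
Sxx = Σx² − (Σx)²/n = 444.52 − 329.142857 = 115.377143
Sxy = Σxy − (Σx)(Σy)/n = -420.2 − (-212.571429) = -207.628571
b = Sxy/Sxx = -207.628571/115.377143 = -1.799564
a = ȳ − b·x̄ = -4.428571 − (-1.799564)·6.857143 = 7.911297
ŷ(3.1) = a + b·3.1 = 7.911297 + (-1.799564)·3.1 = 2.332648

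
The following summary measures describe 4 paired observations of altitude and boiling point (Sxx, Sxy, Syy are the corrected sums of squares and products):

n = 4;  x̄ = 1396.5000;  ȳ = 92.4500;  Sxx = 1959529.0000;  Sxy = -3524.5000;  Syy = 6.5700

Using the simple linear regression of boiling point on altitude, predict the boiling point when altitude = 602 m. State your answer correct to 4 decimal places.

b = Sxy/Sxx = -3524.5/1959529 = -0.001799
a = ȳ − b·x̄ = 92.45 − (-0.001799)·1396.5 = 94.961810
ŷ(602) = a + b·602 = 94.961810 + (-0.001799)·602 = 93.879025

93.8790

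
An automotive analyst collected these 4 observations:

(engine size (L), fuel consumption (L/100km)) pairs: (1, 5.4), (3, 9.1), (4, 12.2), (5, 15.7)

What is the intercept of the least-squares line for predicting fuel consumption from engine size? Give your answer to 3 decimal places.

2.354

n = 4, Σx = 13, Σy = 42.4, Σxy = 160, Σx² = 51
Sxx = Σx² − (Σx)²/n = 51 − 42.25 = 8.75
Sxy = Σxy − (Σx)(Σy)/n = 160 − 137.8 = 22.2
b = Sxy/Sxx = 22.2/8.75 = 2.537143
a = ȳ − b·x̄ = 10.6 − 2.537143·3.25 = 2.354286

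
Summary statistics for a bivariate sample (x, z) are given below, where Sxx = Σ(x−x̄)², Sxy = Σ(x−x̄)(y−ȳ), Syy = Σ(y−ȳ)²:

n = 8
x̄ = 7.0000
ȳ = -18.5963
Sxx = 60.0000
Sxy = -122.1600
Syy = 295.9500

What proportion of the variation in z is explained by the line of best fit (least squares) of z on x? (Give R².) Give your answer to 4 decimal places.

0.8404

R² = Sxy²/(Sxx·Syy) = (-122.16)²/(60·295.95) = 0.840405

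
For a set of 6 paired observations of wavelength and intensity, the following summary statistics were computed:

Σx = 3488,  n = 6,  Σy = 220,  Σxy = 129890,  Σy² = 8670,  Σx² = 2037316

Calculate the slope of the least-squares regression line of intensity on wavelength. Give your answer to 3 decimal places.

0.207

Sxx = Σx² − (Σx)²/n = 2037316 − 2027690.666667 = 9625.333333
Sxy = Σxy − (Σx)(Σy)/n = 129890 − 127893.333333 = 1996.666667
b = Sxy/Sxx = 1996.666667/9625.333333 = 0.207439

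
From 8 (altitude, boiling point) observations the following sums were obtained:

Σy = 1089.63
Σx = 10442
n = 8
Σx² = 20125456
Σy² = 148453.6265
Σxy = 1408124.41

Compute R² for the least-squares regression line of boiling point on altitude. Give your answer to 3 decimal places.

Sxx = Σx² − (Σx)²/n = 20125456 − 13629420.5 = 6496035.5
Sxy = Σxy − (Σx)(Σy)/n = 1408124.41 − 1422239.5575 = -14115.1475
Syy = Σy² − (Σy)²/n = 148453.6265 − 148411.692112 = 41.934387
R² = Sxy²/(Sxx·Syy) = (-14115.1475)²/(6496035.5·41.934387) = 0.731395

0.731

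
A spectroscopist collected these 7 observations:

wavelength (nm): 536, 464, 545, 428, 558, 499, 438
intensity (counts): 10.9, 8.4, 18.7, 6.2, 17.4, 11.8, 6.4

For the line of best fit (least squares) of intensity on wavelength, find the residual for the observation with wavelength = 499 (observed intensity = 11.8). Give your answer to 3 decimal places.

n = 7, Σx = 3468, Σy = 79.8, Σxy = 40985.7, Σx² = 1735010
Sxx = Σx² − (Σx)²/n = 1735010 − 1718146.285714 = 16863.714286
Sxy = Σxy − (Σx)(Σy)/n = 40985.7 − 39535.2 = 1450.5
b = Sxy/Sxx = 1450.5/16863.714286 = 0.086013
a = ȳ − b·x̄ = 11.4 − 0.086013·495.428571 = -31.213337
ŷ(499) = -31.213337 + 0.086013·499 = 11.707190
residual = y − ŷ = 11.8 − 11.707190 = 0.092810

0.093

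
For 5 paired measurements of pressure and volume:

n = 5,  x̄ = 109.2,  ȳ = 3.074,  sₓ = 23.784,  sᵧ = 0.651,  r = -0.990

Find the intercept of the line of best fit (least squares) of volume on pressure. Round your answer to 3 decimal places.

b = r · sᵧ/sₓ = -0.99 · 0.651/23.784 = -0.027098
a = ȳ − b·x̄ = 3.074 − (-0.027098)·109.2 = 6.033061

6.033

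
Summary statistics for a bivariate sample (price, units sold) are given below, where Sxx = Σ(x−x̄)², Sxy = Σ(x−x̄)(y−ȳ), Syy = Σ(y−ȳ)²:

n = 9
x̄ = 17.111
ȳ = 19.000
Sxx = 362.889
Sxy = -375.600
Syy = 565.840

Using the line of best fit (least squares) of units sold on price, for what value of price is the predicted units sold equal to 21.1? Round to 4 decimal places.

15.0821

b = Sxy/Sxx = -375.6/362.889 = -1.035027
a = ȳ − b·x̄ = 19 − (-1.035027)·17.111 = 36.710351
Set a + b·x = 21.1: x = (21.1 − 36.710351) / (-1.035027) = 15.082068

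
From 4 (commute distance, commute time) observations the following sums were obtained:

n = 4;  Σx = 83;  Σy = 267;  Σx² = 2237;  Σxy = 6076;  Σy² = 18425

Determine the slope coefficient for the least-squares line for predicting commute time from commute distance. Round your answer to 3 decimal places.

Sxx = Σx² − (Σx)²/n = 2237 − 1722.25 = 514.75
Sxy = Σxy − (Σx)(Σy)/n = 6076 − 5540.25 = 535.75
b = Sxy/Sxx = 535.75/514.75 = 1.040797

1.041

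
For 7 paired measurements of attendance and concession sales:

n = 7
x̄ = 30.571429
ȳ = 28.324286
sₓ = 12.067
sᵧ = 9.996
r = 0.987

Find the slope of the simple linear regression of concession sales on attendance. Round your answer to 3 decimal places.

0.818

b = r · sᵧ/sₓ = 0.987 · 9.996/12.067 = 0.817606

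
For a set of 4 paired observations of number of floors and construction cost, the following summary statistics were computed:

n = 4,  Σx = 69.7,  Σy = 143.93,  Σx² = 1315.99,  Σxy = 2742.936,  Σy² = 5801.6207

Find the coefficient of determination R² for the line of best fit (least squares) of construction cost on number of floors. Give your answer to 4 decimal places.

Sxx = Σx² − (Σx)²/n = 1315.99 − 1214.5225 = 101.4675
Sxy = Σxy − (Σx)(Σy)/n = 2742.936 − 2507.98025 = 234.95575
Syy = Σy² − (Σy)²/n = 5801.6207 − 5178.961225 = 622.659475
R² = Sxy²/(Sxx·Syy) = (234.95575)²/(101.4675·622.659475) = 0.873765

0.8738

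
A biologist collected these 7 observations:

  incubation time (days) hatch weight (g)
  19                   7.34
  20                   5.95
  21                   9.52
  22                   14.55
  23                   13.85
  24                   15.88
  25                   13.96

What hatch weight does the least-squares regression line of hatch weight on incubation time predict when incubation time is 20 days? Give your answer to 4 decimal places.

n = 7, Σx = 154, Σy = 81.05, Σxy = 1827.15, Σx² = 3416
Sxx = Σx² − (Σx)²/n = 3416 − 3388 = 28
Sxy = Σxy − (Σx)(Σy)/n = 1827.15 − 1783.1 = 44.05
b = Sxy/Sxx = 44.05/28 = 1.573214
a = ȳ − b·x̄ = 11.578571 − 1.573214·22 = -23.032143
ŷ(20) = a + b·20 = -23.032143 + 1.573214·20 = 8.432143

8.4321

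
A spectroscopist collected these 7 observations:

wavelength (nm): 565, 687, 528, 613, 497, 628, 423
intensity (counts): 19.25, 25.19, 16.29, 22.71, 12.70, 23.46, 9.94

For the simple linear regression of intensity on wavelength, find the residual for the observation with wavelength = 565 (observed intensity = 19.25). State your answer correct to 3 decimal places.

0.616

n = 7, Σx = 3941, Σy = 129.54, Σxy = 75953.53, Σx² = 2266069
Sxx = Σx² − (Σx)²/n = 2266069 − 2218783 = 47286
Sxy = Σxy − (Σx)(Σy)/n = 75953.53 − 72931.02 = 3022.51
b = Sxy/Sxx = 3022.51/47286 = 0.063920
a = ȳ − b·x̄ = 18.505714 − 0.063920·563 = -17.481113
ŷ(565) = -17.481113 + 0.063920·565 = 18.633554
residual = y − ŷ = 19.25 − 18.633554 = 0.616446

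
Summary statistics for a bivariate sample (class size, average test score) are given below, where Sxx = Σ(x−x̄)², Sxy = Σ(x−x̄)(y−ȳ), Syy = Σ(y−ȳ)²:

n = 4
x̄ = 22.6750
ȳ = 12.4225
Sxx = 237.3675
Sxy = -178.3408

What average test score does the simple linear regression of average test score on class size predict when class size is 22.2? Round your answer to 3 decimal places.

b = Sxy/Sxx = -178.3408/237.3675 = -0.751328
a = ȳ − b·x̄ = 12.4225 − (-0.751328)·22.675 = 29.458858
ŷ(22.2) = a + b·22.2 = 29.458858 + (-0.751328)·22.2 = 12.779381

12.779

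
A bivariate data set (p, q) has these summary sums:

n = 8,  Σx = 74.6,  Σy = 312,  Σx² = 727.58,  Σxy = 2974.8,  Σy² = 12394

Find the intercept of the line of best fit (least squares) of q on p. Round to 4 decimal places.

19.9032

Sxx = Σx² − (Σx)²/n = 727.58 − 695.645 = 31.935
Sxy = Σxy − (Σx)(Σy)/n = 2974.8 − 2909.4 = 65.4
b = Sxy/Sxx = 65.4/31.935 = 2.047910
a = ȳ − b·x̄ = 39 − 2.047910·9.325 = 19.903241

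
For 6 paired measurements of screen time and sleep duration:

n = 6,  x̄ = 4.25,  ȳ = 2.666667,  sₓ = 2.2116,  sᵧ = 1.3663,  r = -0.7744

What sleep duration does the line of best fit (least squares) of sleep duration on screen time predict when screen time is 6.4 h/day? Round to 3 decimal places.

b = r · sᵧ/sₓ = -0.7744 · 1.3663/2.2116 = -0.478415
a = ȳ − b·x̄ = 2.666667 − (-0.478415)·4.25 = 4.699931
ŷ(6.4) = a + b·6.4 = 4.699931 + (-0.478415)·6.4 = 1.638075

1.638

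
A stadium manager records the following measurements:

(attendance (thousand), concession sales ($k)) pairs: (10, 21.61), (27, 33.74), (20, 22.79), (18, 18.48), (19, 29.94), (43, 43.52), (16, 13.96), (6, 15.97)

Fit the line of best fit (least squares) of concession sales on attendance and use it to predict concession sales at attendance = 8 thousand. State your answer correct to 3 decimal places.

n = 8, Σx = 159, Σy = 200.01, Σxy = 4674.92, Σx² = 4055
Sxx = Σx² − (Σx)²/n = 4055 − 3160.125 = 894.875
Sxy = Σxy − (Σx)(Σy)/n = 4674.92 − 3975.19875 = 699.72125
b = Sxy/Sxx = 699.72125/894.875 = 0.781921
a = ȳ − b·x̄ = 25.00125 − 0.781921·19.875 = 9.460577
ŷ(8) = a + b·8 = 9.460577 + 0.781921·8 = 15.715942

15.716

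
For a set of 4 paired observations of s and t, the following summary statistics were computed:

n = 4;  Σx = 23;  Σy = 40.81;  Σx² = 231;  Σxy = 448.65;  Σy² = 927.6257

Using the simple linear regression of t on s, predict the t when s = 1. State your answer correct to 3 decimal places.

Sxx = Σx² − (Σx)²/n = 231 − 132.25 = 98.75
Sxy = Σxy − (Σx)(Σy)/n = 448.65 − 234.6575 = 213.9925
b = Sxy/Sxx = 213.9925/98.75 = 2.167013
a = ȳ − b·x̄ = 10.2025 − 2.167013·5.75 = -2.257823
ŷ(1) = a + b·1 = -2.257823 + 2.167013·1 = -0.090810

-0.091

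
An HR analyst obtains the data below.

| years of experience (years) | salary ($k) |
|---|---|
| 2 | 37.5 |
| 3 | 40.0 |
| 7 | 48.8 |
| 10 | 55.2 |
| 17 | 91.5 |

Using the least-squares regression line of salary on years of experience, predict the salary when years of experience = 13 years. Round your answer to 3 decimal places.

n = 5, Σx = 39, Σy = 273, Σxy = 2644.1, Σx² = 451
Sxx = Σx² − (Σx)²/n = 451 − 304.2 = 146.8
Sxy = Σxy − (Σx)(Σy)/n = 2644.1 − 2129.4 = 514.7
b = Sxy/Sxx = 514.7/146.8 = 3.506131
a = ȳ − b·x̄ = 54.6 − 3.506131·7.8 = 27.252180
ŷ(13) = a + b·13 = 27.252180 + 3.506131·13 = 72.831880

72.832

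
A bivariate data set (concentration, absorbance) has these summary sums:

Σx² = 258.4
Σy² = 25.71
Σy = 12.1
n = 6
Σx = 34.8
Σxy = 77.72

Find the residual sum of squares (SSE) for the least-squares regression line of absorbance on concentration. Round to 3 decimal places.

0.303

Sxx = Σx² − (Σx)²/n = 258.4 − 201.84 = 56.56
Sxy = Σxy − (Σx)(Σy)/n = 77.72 − 70.18 = 7.54
Syy = Σy² − (Σy)²/n = 25.71 − 24.401667 = 1.308333
b = Sxy/Sxx = 7.54/56.56 = 0.133310
SSE = Syy − b·Sxy = 1.308333 − 0.133310·7.54 = 0.303178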